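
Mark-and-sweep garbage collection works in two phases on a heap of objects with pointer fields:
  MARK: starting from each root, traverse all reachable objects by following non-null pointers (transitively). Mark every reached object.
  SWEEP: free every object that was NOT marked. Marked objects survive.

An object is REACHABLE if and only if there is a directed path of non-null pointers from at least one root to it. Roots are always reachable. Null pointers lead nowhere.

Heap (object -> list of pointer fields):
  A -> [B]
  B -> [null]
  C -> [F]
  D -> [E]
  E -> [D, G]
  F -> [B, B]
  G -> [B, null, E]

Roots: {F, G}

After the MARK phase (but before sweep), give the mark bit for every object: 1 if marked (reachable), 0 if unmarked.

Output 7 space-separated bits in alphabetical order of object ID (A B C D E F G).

Answer: 0 1 0 1 1 1 1

Derivation:
Roots: F G
Mark F: refs=B B, marked=F
Mark G: refs=B null E, marked=F G
Mark B: refs=null, marked=B F G
Mark E: refs=D G, marked=B E F G
Mark D: refs=E, marked=B D E F G
Unmarked (collected): A C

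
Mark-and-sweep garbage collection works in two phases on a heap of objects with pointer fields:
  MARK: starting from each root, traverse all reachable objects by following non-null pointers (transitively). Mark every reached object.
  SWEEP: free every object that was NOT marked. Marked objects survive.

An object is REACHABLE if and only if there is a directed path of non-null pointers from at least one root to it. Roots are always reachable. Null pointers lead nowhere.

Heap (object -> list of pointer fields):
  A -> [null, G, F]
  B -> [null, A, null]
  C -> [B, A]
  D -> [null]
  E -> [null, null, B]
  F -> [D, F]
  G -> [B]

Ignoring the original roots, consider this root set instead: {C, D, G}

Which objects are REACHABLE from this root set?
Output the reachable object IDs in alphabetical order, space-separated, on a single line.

Answer: A B C D F G

Derivation:
Roots: C D G
Mark C: refs=B A, marked=C
Mark D: refs=null, marked=C D
Mark G: refs=B, marked=C D G
Mark B: refs=null A null, marked=B C D G
Mark A: refs=null G F, marked=A B C D G
Mark F: refs=D F, marked=A B C D F G
Unmarked (collected): E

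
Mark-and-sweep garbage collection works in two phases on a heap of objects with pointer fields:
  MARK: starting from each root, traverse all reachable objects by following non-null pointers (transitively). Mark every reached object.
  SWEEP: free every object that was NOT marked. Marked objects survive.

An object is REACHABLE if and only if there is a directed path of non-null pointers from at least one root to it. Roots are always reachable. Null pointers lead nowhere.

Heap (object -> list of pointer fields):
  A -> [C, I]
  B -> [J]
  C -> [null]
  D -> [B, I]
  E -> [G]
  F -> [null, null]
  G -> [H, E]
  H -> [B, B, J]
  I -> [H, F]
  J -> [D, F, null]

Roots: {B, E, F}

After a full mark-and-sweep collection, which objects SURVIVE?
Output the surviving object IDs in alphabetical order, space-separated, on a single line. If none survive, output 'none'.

Answer: B D E F G H I J

Derivation:
Roots: B E F
Mark B: refs=J, marked=B
Mark E: refs=G, marked=B E
Mark F: refs=null null, marked=B E F
Mark J: refs=D F null, marked=B E F J
Mark G: refs=H E, marked=B E F G J
Mark D: refs=B I, marked=B D E F G J
Mark H: refs=B B J, marked=B D E F G H J
Mark I: refs=H F, marked=B D E F G H I J
Unmarked (collected): A C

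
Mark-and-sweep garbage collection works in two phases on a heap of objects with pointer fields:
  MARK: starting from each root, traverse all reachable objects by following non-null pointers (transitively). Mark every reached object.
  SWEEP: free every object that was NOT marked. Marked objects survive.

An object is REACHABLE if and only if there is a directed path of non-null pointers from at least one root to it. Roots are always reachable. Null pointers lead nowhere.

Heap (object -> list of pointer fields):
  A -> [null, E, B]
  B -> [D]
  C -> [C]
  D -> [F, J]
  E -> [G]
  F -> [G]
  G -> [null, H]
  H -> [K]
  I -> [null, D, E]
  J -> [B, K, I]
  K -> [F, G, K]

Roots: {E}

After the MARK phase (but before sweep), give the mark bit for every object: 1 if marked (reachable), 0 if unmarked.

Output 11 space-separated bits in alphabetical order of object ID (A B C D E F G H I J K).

Answer: 0 0 0 0 1 1 1 1 0 0 1

Derivation:
Roots: E
Mark E: refs=G, marked=E
Mark G: refs=null H, marked=E G
Mark H: refs=K, marked=E G H
Mark K: refs=F G K, marked=E G H K
Mark F: refs=G, marked=E F G H K
Unmarked (collected): A B C D I J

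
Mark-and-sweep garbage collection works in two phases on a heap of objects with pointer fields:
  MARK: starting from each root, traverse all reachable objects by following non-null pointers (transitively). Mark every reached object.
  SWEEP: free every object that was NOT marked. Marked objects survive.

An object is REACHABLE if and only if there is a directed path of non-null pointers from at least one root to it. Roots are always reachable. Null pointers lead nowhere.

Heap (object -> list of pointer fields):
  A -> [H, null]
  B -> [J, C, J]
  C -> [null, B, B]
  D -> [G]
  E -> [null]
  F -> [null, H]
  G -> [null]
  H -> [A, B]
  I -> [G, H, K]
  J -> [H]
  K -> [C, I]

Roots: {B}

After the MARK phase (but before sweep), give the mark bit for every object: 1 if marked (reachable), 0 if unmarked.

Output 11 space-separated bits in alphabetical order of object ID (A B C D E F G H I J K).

Roots: B
Mark B: refs=J C J, marked=B
Mark J: refs=H, marked=B J
Mark C: refs=null B B, marked=B C J
Mark H: refs=A B, marked=B C H J
Mark A: refs=H null, marked=A B C H J
Unmarked (collected): D E F G I K

Answer: 1 1 1 0 0 0 0 1 0 1 0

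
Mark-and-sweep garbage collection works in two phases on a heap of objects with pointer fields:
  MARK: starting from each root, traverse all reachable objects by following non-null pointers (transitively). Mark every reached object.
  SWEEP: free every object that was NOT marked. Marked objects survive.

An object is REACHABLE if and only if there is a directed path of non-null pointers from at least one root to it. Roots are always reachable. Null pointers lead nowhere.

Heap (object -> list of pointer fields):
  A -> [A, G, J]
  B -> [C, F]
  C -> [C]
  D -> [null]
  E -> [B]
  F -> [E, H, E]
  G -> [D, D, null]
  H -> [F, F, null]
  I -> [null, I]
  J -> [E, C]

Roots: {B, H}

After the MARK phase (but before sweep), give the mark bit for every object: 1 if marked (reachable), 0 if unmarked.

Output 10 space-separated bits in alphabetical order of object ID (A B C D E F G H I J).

Answer: 0 1 1 0 1 1 0 1 0 0

Derivation:
Roots: B H
Mark B: refs=C F, marked=B
Mark H: refs=F F null, marked=B H
Mark C: refs=C, marked=B C H
Mark F: refs=E H E, marked=B C F H
Mark E: refs=B, marked=B C E F H
Unmarked (collected): A D G I J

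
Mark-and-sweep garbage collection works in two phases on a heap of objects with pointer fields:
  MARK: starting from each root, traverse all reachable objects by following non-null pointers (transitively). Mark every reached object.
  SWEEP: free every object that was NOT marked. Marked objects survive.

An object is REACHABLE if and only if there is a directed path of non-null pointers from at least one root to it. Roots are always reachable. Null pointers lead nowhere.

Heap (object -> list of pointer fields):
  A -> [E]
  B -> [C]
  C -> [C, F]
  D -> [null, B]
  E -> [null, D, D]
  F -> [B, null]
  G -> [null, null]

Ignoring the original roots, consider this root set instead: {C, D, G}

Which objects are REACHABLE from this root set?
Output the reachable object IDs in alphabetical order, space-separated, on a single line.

Answer: B C D F G

Derivation:
Roots: C D G
Mark C: refs=C F, marked=C
Mark D: refs=null B, marked=C D
Mark G: refs=null null, marked=C D G
Mark F: refs=B null, marked=C D F G
Mark B: refs=C, marked=B C D F G
Unmarked (collected): A E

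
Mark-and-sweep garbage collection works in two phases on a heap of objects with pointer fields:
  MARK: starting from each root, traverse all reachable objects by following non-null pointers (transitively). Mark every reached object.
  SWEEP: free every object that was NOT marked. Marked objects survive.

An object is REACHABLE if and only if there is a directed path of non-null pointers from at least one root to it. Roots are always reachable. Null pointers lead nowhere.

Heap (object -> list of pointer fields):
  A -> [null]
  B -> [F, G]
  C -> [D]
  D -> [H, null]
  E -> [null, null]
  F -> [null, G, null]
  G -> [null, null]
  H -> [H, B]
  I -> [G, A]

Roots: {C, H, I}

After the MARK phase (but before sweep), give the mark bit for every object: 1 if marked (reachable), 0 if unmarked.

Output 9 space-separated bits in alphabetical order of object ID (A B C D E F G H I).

Roots: C H I
Mark C: refs=D, marked=C
Mark H: refs=H B, marked=C H
Mark I: refs=G A, marked=C H I
Mark D: refs=H null, marked=C D H I
Mark B: refs=F G, marked=B C D H I
Mark G: refs=null null, marked=B C D G H I
Mark A: refs=null, marked=A B C D G H I
Mark F: refs=null G null, marked=A B C D F G H I
Unmarked (collected): E

Answer: 1 1 1 1 0 1 1 1 1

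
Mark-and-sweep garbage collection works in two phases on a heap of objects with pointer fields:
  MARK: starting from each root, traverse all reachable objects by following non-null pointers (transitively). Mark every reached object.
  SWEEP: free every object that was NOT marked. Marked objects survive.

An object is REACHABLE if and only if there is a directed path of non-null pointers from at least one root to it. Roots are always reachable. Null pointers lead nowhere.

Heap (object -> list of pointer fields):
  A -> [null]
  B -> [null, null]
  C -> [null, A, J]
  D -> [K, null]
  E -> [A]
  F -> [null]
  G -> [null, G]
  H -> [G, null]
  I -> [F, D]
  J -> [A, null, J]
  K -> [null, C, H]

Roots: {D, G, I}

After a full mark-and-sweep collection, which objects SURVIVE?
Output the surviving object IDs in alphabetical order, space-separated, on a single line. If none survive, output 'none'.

Answer: A C D F G H I J K

Derivation:
Roots: D G I
Mark D: refs=K null, marked=D
Mark G: refs=null G, marked=D G
Mark I: refs=F D, marked=D G I
Mark K: refs=null C H, marked=D G I K
Mark F: refs=null, marked=D F G I K
Mark C: refs=null A J, marked=C D F G I K
Mark H: refs=G null, marked=C D F G H I K
Mark A: refs=null, marked=A C D F G H I K
Mark J: refs=A null J, marked=A C D F G H I J K
Unmarked (collected): B E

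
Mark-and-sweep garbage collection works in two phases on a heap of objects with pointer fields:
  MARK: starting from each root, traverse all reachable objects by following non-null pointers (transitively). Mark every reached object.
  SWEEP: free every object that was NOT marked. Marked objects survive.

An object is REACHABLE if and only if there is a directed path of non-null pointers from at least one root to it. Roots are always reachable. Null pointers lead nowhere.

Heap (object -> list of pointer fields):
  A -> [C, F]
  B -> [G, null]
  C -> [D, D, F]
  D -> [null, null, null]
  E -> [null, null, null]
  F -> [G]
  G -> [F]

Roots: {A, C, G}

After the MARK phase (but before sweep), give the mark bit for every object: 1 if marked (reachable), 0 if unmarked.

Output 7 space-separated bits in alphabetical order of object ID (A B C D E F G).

Answer: 1 0 1 1 0 1 1

Derivation:
Roots: A C G
Mark A: refs=C F, marked=A
Mark C: refs=D D F, marked=A C
Mark G: refs=F, marked=A C G
Mark F: refs=G, marked=A C F G
Mark D: refs=null null null, marked=A C D F G
Unmarked (collected): B E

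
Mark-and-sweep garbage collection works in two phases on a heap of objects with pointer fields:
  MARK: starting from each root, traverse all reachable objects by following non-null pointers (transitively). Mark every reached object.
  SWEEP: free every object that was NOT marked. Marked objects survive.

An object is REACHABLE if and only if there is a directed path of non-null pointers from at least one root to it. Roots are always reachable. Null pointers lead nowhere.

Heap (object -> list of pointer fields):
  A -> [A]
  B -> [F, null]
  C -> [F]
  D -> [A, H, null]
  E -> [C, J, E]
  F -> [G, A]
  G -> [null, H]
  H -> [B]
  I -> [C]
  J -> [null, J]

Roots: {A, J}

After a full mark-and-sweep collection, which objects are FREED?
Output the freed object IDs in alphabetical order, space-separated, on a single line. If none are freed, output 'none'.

Answer: B C D E F G H I

Derivation:
Roots: A J
Mark A: refs=A, marked=A
Mark J: refs=null J, marked=A J
Unmarked (collected): B C D E F G H I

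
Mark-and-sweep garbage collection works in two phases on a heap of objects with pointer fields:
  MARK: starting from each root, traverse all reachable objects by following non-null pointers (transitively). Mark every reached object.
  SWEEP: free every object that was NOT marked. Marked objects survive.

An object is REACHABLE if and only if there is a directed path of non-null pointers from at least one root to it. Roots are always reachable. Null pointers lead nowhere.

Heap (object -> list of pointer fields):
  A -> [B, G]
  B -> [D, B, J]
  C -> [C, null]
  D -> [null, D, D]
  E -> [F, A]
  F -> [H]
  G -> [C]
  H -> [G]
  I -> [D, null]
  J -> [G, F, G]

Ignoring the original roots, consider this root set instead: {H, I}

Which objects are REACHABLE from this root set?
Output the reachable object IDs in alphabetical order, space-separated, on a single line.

Answer: C D G H I

Derivation:
Roots: H I
Mark H: refs=G, marked=H
Mark I: refs=D null, marked=H I
Mark G: refs=C, marked=G H I
Mark D: refs=null D D, marked=D G H I
Mark C: refs=C null, marked=C D G H I
Unmarked (collected): A B E F J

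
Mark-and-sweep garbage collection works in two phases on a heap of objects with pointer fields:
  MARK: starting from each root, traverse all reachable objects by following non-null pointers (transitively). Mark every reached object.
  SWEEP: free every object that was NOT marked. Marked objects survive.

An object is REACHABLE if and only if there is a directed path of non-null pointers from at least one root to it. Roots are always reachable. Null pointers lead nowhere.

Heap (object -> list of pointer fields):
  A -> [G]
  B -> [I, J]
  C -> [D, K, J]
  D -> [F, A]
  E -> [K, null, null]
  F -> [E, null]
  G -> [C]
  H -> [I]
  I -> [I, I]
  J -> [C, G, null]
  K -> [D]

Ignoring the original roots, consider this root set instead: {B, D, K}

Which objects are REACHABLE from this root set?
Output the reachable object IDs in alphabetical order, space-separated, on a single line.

Answer: A B C D E F G I J K

Derivation:
Roots: B D K
Mark B: refs=I J, marked=B
Mark D: refs=F A, marked=B D
Mark K: refs=D, marked=B D K
Mark I: refs=I I, marked=B D I K
Mark J: refs=C G null, marked=B D I J K
Mark F: refs=E null, marked=B D F I J K
Mark A: refs=G, marked=A B D F I J K
Mark C: refs=D K J, marked=A B C D F I J K
Mark G: refs=C, marked=A B C D F G I J K
Mark E: refs=K null null, marked=A B C D E F G I J K
Unmarked (collected): H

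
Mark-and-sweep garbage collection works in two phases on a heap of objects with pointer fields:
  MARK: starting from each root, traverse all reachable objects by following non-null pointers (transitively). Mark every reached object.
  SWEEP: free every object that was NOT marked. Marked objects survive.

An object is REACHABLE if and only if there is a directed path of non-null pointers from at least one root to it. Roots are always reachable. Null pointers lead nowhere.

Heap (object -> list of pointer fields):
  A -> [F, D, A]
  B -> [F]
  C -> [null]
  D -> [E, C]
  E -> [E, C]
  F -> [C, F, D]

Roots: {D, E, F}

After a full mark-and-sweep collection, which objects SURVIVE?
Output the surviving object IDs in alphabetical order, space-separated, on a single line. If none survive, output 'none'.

Answer: C D E F

Derivation:
Roots: D E F
Mark D: refs=E C, marked=D
Mark E: refs=E C, marked=D E
Mark F: refs=C F D, marked=D E F
Mark C: refs=null, marked=C D E F
Unmarked (collected): A B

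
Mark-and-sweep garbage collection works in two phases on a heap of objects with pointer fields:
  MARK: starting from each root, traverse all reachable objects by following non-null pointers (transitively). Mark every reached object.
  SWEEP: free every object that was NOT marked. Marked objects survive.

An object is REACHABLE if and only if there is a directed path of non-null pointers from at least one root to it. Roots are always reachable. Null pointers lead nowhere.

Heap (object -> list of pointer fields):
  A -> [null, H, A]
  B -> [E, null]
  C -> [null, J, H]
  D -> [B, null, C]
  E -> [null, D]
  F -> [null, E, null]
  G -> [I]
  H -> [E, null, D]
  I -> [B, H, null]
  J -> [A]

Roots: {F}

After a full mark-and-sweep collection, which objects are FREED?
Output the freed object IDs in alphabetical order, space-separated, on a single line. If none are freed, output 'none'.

Roots: F
Mark F: refs=null E null, marked=F
Mark E: refs=null D, marked=E F
Mark D: refs=B null C, marked=D E F
Mark B: refs=E null, marked=B D E F
Mark C: refs=null J H, marked=B C D E F
Mark J: refs=A, marked=B C D E F J
Mark H: refs=E null D, marked=B C D E F H J
Mark A: refs=null H A, marked=A B C D E F H J
Unmarked (collected): G I

Answer: G I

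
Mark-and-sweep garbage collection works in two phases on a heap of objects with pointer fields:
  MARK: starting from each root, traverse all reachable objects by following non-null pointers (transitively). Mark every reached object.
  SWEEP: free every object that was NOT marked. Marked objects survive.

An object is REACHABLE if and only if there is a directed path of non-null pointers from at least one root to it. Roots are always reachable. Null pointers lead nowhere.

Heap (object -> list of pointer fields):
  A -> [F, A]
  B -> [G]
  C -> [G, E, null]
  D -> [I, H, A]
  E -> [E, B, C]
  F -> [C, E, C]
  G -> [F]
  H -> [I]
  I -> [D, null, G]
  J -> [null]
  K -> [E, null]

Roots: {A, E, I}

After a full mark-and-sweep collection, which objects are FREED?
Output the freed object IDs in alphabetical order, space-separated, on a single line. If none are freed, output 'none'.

Answer: J K

Derivation:
Roots: A E I
Mark A: refs=F A, marked=A
Mark E: refs=E B C, marked=A E
Mark I: refs=D null G, marked=A E I
Mark F: refs=C E C, marked=A E F I
Mark B: refs=G, marked=A B E F I
Mark C: refs=G E null, marked=A B C E F I
Mark D: refs=I H A, marked=A B C D E F I
Mark G: refs=F, marked=A B C D E F G I
Mark H: refs=I, marked=A B C D E F G H I
Unmarked (collected): J K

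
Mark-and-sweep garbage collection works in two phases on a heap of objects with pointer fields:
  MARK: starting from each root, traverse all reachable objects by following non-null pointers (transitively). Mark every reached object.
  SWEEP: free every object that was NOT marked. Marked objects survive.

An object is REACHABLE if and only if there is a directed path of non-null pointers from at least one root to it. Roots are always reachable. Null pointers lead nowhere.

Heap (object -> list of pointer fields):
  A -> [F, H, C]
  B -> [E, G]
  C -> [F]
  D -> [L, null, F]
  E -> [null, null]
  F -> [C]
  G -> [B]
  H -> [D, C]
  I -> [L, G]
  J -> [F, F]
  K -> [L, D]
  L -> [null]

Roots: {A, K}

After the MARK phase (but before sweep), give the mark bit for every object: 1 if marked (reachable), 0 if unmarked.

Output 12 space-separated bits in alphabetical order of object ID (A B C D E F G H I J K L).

Answer: 1 0 1 1 0 1 0 1 0 0 1 1

Derivation:
Roots: A K
Mark A: refs=F H C, marked=A
Mark K: refs=L D, marked=A K
Mark F: refs=C, marked=A F K
Mark H: refs=D C, marked=A F H K
Mark C: refs=F, marked=A C F H K
Mark L: refs=null, marked=A C F H K L
Mark D: refs=L null F, marked=A C D F H K L
Unmarked (collected): B E G I J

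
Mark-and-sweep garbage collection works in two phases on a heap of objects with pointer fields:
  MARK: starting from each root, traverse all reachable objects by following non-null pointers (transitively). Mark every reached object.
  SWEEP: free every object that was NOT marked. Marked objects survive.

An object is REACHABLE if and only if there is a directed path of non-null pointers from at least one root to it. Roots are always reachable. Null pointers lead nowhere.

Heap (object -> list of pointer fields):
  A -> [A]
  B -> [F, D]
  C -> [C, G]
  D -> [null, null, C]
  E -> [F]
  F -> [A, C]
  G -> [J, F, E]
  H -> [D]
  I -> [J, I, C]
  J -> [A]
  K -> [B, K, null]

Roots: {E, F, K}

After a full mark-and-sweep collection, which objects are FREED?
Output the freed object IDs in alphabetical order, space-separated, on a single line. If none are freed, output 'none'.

Answer: H I

Derivation:
Roots: E F K
Mark E: refs=F, marked=E
Mark F: refs=A C, marked=E F
Mark K: refs=B K null, marked=E F K
Mark A: refs=A, marked=A E F K
Mark C: refs=C G, marked=A C E F K
Mark B: refs=F D, marked=A B C E F K
Mark G: refs=J F E, marked=A B C E F G K
Mark D: refs=null null C, marked=A B C D E F G K
Mark J: refs=A, marked=A B C D E F G J K
Unmarked (collected): H I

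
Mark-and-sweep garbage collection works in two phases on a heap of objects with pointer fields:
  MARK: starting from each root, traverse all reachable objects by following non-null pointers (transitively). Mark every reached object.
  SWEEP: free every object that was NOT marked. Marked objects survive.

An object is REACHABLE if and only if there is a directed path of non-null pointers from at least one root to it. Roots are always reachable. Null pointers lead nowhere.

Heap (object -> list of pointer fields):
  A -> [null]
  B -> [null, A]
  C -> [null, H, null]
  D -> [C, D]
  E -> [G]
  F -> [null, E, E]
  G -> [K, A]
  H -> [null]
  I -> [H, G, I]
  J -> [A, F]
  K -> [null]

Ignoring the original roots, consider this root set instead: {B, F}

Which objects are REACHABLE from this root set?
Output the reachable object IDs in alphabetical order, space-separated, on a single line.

Roots: B F
Mark B: refs=null A, marked=B
Mark F: refs=null E E, marked=B F
Mark A: refs=null, marked=A B F
Mark E: refs=G, marked=A B E F
Mark G: refs=K A, marked=A B E F G
Mark K: refs=null, marked=A B E F G K
Unmarked (collected): C D H I J

Answer: A B E F G K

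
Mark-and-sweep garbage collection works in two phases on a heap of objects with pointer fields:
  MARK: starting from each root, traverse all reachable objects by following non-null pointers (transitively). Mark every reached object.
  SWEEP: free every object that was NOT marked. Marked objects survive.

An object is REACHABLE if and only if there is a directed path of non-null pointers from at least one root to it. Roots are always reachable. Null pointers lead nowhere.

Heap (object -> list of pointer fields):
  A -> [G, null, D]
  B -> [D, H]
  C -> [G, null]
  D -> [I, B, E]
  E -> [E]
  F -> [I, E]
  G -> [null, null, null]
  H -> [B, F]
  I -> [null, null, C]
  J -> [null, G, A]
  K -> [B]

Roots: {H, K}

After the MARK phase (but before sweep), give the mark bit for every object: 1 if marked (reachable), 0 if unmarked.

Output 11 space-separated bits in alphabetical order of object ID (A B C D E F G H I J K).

Answer: 0 1 1 1 1 1 1 1 1 0 1

Derivation:
Roots: H K
Mark H: refs=B F, marked=H
Mark K: refs=B, marked=H K
Mark B: refs=D H, marked=B H K
Mark F: refs=I E, marked=B F H K
Mark D: refs=I B E, marked=B D F H K
Mark I: refs=null null C, marked=B D F H I K
Mark E: refs=E, marked=B D E F H I K
Mark C: refs=G null, marked=B C D E F H I K
Mark G: refs=null null null, marked=B C D E F G H I K
Unmarked (collected): A J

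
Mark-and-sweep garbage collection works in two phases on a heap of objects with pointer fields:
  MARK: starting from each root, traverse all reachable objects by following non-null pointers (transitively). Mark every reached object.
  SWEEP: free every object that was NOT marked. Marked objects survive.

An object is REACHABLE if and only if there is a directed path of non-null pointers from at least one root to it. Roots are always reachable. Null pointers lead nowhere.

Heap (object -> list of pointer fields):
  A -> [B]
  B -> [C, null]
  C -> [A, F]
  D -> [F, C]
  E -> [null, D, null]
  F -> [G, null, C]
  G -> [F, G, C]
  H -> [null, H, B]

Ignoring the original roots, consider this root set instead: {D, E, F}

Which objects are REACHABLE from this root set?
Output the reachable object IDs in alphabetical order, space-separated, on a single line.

Roots: D E F
Mark D: refs=F C, marked=D
Mark E: refs=null D null, marked=D E
Mark F: refs=G null C, marked=D E F
Mark C: refs=A F, marked=C D E F
Mark G: refs=F G C, marked=C D E F G
Mark A: refs=B, marked=A C D E F G
Mark B: refs=C null, marked=A B C D E F G
Unmarked (collected): H

Answer: A B C D E F G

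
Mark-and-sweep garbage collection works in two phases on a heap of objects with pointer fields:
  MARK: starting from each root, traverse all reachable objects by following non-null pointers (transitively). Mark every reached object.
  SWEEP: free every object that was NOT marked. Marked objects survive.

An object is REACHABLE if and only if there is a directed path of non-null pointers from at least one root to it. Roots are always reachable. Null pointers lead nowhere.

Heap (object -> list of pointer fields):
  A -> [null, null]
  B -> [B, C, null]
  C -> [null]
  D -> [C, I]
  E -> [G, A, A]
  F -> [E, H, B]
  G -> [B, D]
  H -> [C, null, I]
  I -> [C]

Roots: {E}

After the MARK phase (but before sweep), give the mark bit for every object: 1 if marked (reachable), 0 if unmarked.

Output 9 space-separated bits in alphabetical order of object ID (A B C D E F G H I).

Roots: E
Mark E: refs=G A A, marked=E
Mark G: refs=B D, marked=E G
Mark A: refs=null null, marked=A E G
Mark B: refs=B C null, marked=A B E G
Mark D: refs=C I, marked=A B D E G
Mark C: refs=null, marked=A B C D E G
Mark I: refs=C, marked=A B C D E G I
Unmarked (collected): F H

Answer: 1 1 1 1 1 0 1 0 1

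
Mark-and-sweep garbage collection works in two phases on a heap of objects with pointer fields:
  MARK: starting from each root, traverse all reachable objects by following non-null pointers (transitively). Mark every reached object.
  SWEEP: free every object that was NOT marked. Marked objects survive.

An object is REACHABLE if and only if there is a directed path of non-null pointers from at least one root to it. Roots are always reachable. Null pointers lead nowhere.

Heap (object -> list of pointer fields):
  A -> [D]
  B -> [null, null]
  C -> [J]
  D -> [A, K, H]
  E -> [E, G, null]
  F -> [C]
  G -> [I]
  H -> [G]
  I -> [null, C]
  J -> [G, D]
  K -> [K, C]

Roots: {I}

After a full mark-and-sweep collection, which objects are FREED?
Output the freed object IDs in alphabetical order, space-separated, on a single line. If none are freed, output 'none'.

Answer: B E F

Derivation:
Roots: I
Mark I: refs=null C, marked=I
Mark C: refs=J, marked=C I
Mark J: refs=G D, marked=C I J
Mark G: refs=I, marked=C G I J
Mark D: refs=A K H, marked=C D G I J
Mark A: refs=D, marked=A C D G I J
Mark K: refs=K C, marked=A C D G I J K
Mark H: refs=G, marked=A C D G H I J K
Unmarked (collected): B E F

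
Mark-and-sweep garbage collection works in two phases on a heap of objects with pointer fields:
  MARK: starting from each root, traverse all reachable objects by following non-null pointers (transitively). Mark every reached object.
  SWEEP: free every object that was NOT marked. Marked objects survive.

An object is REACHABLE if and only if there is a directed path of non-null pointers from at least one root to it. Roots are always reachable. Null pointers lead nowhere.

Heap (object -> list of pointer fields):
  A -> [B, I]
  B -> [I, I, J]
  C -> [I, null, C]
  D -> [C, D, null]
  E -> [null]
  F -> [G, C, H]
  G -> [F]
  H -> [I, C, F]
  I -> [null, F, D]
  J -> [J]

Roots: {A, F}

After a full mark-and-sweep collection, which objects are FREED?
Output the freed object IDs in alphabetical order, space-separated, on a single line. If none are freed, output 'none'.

Roots: A F
Mark A: refs=B I, marked=A
Mark F: refs=G C H, marked=A F
Mark B: refs=I I J, marked=A B F
Mark I: refs=null F D, marked=A B F I
Mark G: refs=F, marked=A B F G I
Mark C: refs=I null C, marked=A B C F G I
Mark H: refs=I C F, marked=A B C F G H I
Mark J: refs=J, marked=A B C F G H I J
Mark D: refs=C D null, marked=A B C D F G H I J
Unmarked (collected): E

Answer: E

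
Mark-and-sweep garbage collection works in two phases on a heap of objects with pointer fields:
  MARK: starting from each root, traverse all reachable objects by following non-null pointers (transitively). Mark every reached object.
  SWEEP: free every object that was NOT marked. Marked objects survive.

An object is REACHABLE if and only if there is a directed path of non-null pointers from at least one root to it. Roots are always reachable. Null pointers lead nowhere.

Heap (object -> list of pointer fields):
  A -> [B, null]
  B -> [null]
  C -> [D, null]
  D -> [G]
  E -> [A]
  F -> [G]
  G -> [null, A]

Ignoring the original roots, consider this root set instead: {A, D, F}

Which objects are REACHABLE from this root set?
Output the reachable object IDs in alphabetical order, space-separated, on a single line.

Roots: A D F
Mark A: refs=B null, marked=A
Mark D: refs=G, marked=A D
Mark F: refs=G, marked=A D F
Mark B: refs=null, marked=A B D F
Mark G: refs=null A, marked=A B D F G
Unmarked (collected): C E

Answer: A B D F G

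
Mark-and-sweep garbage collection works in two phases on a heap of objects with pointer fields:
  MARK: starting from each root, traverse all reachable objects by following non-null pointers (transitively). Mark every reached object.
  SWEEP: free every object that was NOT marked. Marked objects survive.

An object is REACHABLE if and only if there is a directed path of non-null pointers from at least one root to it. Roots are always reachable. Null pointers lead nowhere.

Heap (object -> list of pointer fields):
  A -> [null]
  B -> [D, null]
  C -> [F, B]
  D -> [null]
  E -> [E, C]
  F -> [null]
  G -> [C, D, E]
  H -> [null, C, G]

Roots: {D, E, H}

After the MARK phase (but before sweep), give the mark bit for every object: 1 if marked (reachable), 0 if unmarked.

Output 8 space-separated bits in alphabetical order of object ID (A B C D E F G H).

Answer: 0 1 1 1 1 1 1 1

Derivation:
Roots: D E H
Mark D: refs=null, marked=D
Mark E: refs=E C, marked=D E
Mark H: refs=null C G, marked=D E H
Mark C: refs=F B, marked=C D E H
Mark G: refs=C D E, marked=C D E G H
Mark F: refs=null, marked=C D E F G H
Mark B: refs=D null, marked=B C D E F G H
Unmarked (collected): A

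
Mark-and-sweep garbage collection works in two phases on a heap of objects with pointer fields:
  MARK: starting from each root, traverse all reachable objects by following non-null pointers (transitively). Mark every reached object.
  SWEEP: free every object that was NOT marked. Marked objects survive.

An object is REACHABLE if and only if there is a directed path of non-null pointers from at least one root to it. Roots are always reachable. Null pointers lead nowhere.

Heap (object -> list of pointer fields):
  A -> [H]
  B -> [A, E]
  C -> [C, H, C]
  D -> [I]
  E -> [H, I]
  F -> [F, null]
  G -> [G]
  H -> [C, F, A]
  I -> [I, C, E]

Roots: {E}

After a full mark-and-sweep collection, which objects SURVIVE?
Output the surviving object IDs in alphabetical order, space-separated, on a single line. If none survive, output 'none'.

Roots: E
Mark E: refs=H I, marked=E
Mark H: refs=C F A, marked=E H
Mark I: refs=I C E, marked=E H I
Mark C: refs=C H C, marked=C E H I
Mark F: refs=F null, marked=C E F H I
Mark A: refs=H, marked=A C E F H I
Unmarked (collected): B D G

Answer: A C E F H I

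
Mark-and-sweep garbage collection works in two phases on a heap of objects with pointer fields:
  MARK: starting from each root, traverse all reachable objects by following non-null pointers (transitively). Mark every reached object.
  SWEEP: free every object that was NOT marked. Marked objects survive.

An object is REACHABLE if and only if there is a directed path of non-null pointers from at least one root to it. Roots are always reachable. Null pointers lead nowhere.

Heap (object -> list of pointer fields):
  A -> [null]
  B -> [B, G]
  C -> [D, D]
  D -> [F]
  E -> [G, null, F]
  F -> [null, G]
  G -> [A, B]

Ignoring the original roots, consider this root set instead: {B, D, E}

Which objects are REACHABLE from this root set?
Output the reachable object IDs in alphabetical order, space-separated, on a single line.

Answer: A B D E F G

Derivation:
Roots: B D E
Mark B: refs=B G, marked=B
Mark D: refs=F, marked=B D
Mark E: refs=G null F, marked=B D E
Mark G: refs=A B, marked=B D E G
Mark F: refs=null G, marked=B D E F G
Mark A: refs=null, marked=A B D E F G
Unmarked (collected): C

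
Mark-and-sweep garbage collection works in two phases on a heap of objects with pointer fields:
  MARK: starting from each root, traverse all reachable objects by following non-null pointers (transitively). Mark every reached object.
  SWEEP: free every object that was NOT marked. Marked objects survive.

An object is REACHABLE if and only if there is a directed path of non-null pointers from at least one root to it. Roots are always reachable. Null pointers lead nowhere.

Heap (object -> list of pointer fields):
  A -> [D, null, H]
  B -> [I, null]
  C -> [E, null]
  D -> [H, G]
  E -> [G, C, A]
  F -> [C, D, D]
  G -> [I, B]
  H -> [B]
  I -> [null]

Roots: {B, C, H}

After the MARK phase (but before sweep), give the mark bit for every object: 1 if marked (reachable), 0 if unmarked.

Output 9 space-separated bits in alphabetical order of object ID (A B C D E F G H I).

Answer: 1 1 1 1 1 0 1 1 1

Derivation:
Roots: B C H
Mark B: refs=I null, marked=B
Mark C: refs=E null, marked=B C
Mark H: refs=B, marked=B C H
Mark I: refs=null, marked=B C H I
Mark E: refs=G C A, marked=B C E H I
Mark G: refs=I B, marked=B C E G H I
Mark A: refs=D null H, marked=A B C E G H I
Mark D: refs=H G, marked=A B C D E G H I
Unmarked (collected): F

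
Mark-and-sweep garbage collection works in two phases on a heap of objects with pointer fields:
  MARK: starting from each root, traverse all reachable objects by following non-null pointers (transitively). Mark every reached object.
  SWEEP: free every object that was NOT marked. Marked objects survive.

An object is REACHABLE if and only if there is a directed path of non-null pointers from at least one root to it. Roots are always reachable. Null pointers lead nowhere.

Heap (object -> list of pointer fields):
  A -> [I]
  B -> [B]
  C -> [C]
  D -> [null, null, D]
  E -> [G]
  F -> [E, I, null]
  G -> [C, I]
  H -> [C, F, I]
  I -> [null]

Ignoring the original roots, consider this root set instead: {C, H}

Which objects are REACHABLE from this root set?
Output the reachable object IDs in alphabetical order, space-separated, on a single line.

Roots: C H
Mark C: refs=C, marked=C
Mark H: refs=C F I, marked=C H
Mark F: refs=E I null, marked=C F H
Mark I: refs=null, marked=C F H I
Mark E: refs=G, marked=C E F H I
Mark G: refs=C I, marked=C E F G H I
Unmarked (collected): A B D

Answer: C E F G H I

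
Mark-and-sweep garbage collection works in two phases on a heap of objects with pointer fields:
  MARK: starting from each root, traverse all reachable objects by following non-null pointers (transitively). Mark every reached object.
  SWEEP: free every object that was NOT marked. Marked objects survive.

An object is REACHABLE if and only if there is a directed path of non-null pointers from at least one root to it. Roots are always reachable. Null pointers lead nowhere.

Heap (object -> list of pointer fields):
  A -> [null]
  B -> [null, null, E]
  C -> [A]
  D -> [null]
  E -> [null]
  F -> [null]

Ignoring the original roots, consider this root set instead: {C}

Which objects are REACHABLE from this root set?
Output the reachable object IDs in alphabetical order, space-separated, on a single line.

Roots: C
Mark C: refs=A, marked=C
Mark A: refs=null, marked=A C
Unmarked (collected): B D E F

Answer: A C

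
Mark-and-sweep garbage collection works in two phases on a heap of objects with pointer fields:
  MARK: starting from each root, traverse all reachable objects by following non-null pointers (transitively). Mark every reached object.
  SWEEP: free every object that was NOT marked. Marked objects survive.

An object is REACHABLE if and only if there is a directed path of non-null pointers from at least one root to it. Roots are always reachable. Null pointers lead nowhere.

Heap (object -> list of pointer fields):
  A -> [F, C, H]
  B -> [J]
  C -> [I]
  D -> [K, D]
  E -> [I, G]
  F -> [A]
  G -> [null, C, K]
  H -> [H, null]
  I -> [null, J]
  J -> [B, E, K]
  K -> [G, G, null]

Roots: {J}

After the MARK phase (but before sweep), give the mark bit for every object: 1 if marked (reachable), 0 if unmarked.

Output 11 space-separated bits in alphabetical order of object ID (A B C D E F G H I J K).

Answer: 0 1 1 0 1 0 1 0 1 1 1

Derivation:
Roots: J
Mark J: refs=B E K, marked=J
Mark B: refs=J, marked=B J
Mark E: refs=I G, marked=B E J
Mark K: refs=G G null, marked=B E J K
Mark I: refs=null J, marked=B E I J K
Mark G: refs=null C K, marked=B E G I J K
Mark C: refs=I, marked=B C E G I J K
Unmarked (collected): A D F H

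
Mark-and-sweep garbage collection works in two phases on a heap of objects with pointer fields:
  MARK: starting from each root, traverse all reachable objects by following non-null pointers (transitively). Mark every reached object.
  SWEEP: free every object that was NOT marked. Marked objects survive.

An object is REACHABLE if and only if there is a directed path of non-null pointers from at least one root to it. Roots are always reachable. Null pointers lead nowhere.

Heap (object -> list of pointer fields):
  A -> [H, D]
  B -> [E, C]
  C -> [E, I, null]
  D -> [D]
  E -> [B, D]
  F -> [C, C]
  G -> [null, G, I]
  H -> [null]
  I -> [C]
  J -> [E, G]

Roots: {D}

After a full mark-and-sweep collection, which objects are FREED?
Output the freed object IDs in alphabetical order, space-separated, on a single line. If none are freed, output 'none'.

Roots: D
Mark D: refs=D, marked=D
Unmarked (collected): A B C E F G H I J

Answer: A B C E F G H I J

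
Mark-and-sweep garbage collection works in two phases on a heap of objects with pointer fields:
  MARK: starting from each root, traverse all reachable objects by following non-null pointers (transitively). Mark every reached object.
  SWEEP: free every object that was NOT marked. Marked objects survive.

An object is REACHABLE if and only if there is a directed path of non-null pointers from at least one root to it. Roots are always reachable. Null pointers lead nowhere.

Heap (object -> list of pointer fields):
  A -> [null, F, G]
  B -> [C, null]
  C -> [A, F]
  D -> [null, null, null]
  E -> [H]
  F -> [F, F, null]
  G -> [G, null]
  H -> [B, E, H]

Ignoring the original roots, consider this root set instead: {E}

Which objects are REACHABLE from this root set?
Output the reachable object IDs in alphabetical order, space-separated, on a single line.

Roots: E
Mark E: refs=H, marked=E
Mark H: refs=B E H, marked=E H
Mark B: refs=C null, marked=B E H
Mark C: refs=A F, marked=B C E H
Mark A: refs=null F G, marked=A B C E H
Mark F: refs=F F null, marked=A B C E F H
Mark G: refs=G null, marked=A B C E F G H
Unmarked (collected): D

Answer: A B C E F G H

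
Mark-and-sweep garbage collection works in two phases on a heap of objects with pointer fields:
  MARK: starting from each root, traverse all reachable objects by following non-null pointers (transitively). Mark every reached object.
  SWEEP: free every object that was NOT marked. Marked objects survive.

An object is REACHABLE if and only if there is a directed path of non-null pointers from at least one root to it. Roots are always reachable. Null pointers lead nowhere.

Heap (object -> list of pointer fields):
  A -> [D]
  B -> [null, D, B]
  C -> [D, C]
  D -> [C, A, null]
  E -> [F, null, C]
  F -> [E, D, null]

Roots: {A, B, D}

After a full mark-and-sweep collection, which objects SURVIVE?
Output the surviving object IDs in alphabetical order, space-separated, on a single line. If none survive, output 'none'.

Roots: A B D
Mark A: refs=D, marked=A
Mark B: refs=null D B, marked=A B
Mark D: refs=C A null, marked=A B D
Mark C: refs=D C, marked=A B C D
Unmarked (collected): E F

Answer: A B C D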